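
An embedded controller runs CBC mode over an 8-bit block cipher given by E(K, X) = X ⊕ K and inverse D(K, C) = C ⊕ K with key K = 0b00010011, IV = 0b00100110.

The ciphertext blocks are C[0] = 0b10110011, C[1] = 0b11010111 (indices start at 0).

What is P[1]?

P[1] = 0b01110111

CBC decryption: P_i = D(K, C_i) ⊕ C_{i−1}, with C_{−1} = IV.
P[1]: D(K, 0b11010111) = 0b11000100; 0b11000100 ⊕ 0b10110011 = 0b01110111.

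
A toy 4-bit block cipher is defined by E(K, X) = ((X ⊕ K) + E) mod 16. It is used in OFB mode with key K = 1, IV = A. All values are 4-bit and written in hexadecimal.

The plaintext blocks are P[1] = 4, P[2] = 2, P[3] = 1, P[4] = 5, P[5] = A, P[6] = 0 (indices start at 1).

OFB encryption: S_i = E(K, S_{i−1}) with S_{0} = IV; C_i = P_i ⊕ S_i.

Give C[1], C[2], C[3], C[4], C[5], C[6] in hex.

C[1] = D, C[2] = 4, C[3] = 4, C[4] = 7, C[5] = B, C[6] = E

C[1]: S = E(K, A) = 9; 4 ⊕ 9 = D.
C[2]: S = E(K, 9) = 6; 2 ⊕ 6 = 4.
C[3]: S = E(K, 6) = 5; 1 ⊕ 5 = 4.
C[4]: S = E(K, 5) = 2; 5 ⊕ 2 = 7.
C[5]: S = E(K, 2) = 1; A ⊕ 1 = B.
C[6]: S = E(K, 1) = E; 0 ⊕ E = E.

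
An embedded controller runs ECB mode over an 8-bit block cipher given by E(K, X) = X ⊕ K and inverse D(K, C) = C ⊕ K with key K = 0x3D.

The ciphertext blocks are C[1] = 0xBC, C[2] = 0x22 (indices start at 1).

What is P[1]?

P[1] = 0x81

ECB decryption: P_i = D(K, C_i).
P[1]: D(K, 0xBC) = 0x81.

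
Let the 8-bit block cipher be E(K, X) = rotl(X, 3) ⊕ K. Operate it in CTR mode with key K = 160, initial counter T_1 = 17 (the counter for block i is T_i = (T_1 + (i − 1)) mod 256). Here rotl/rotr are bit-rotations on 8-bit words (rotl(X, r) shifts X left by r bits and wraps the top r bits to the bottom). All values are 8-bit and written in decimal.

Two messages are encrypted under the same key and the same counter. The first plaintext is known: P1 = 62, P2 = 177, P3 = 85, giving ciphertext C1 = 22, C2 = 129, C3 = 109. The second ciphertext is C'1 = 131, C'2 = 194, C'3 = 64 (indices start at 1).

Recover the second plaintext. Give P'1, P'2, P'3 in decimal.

In CTR with a reused counter, both messages share the same keystream S_i, so C_i ⊕ C'_i = P_i ⊕ P'_i and thus P'_i = P_i ⊕ C_i ⊕ C'_i.
P'1: 62 ⊕ 22 ⊕ 131 = 171.
P'2: 177 ⊕ 129 ⊕ 194 = 242.
P'3: 85 ⊕ 109 ⊕ 64 = 120.

P'1 = 171, P'2 = 242, P'3 = 120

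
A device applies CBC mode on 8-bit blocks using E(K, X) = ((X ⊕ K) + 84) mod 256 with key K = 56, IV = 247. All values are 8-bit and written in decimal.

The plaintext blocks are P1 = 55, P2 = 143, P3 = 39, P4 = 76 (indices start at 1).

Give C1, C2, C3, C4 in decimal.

C1 = 76, C2 = 79, C3 = 164, C4 = 36

CBC encryption: C_i = E(K, P_i ⊕ C_{i−1}), with C_{0} = IV.
C1: P1 ⊕ 247 = 192; E(K, 192) = 76.
C2: P2 ⊕ 76 = 195; E(K, 195) = 79.
C3: P3 ⊕ 79 = 104; E(K, 104) = 164.
C4: P4 ⊕ 164 = 232; E(K, 232) = 36.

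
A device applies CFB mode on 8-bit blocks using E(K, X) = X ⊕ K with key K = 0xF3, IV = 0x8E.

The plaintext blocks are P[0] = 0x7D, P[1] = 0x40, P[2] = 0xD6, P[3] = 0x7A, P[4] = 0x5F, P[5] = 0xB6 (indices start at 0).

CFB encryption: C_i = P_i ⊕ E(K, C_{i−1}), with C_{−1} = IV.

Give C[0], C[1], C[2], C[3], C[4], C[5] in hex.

C[0]: E(K, 0x8E) = 0x7D; 0x7D ⊕ 0x7D = 0x00.
C[1]: E(K, 0x00) = 0xF3; 0x40 ⊕ 0xF3 = 0xB3.
C[2]: E(K, 0xB3) = 0x40; 0xD6 ⊕ 0x40 = 0x96.
C[3]: E(K, 0x96) = 0x65; 0x7A ⊕ 0x65 = 0x1F.
C[4]: E(K, 0x1F) = 0xEC; 0x5F ⊕ 0xEC = 0xB3.
C[5]: E(K, 0xB3) = 0x40; 0xB6 ⊕ 0x40 = 0xF6.

C[0] = 0x00, C[1] = 0xB3, C[2] = 0x96, C[3] = 0x1F, C[4] = 0xB3, C[5] = 0xF6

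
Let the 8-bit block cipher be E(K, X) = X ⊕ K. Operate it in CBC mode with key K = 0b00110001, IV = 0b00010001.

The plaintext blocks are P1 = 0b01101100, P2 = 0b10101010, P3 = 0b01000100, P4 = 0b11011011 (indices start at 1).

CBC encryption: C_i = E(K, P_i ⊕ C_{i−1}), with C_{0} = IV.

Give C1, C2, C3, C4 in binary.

C1: P1 ⊕ 0b00010001 = 0b01111101; E(K, 0b01111101) = 0b01001100.
C2: P2 ⊕ 0b01001100 = 0b11100110; E(K, 0b11100110) = 0b11010111.
C3: P3 ⊕ 0b11010111 = 0b10010011; E(K, 0b10010011) = 0b10100010.
C4: P4 ⊕ 0b10100010 = 0b01111001; E(K, 0b01111001) = 0b01001000.

C1 = 0b01001100, C2 = 0b11010111, C3 = 0b10100010, C4 = 0b01001000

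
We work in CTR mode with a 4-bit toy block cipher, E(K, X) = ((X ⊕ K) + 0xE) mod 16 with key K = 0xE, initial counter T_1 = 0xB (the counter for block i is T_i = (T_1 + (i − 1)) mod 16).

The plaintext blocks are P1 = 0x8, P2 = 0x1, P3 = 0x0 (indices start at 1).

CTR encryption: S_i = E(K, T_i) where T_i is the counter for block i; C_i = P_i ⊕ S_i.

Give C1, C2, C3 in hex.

C1: T = 0xB, S = E(K, T) = 0x3; 0x8 ⊕ 0x3 = 0xB.
C2: T = 0xC, S = E(K, T) = 0x0; 0x1 ⊕ 0x0 = 0x1.
C3: T = 0xD, S = E(K, T) = 0x1; 0x0 ⊕ 0x1 = 0x1.

C1 = 0xB, C2 = 0x1, C3 = 0x1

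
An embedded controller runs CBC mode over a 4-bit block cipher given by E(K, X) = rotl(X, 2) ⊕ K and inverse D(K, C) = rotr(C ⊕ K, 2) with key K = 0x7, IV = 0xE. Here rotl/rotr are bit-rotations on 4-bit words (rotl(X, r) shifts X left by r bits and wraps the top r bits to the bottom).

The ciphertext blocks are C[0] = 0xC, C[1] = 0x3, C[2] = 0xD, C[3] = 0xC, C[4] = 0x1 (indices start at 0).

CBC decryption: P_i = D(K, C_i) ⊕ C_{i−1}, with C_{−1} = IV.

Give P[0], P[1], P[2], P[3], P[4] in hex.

P[0]: D(K, 0xC) = 0xE; 0xE ⊕ 0xE = 0x0.
P[1]: D(K, 0x3) = 0x1; 0x1 ⊕ 0xC = 0xD.
P[2]: D(K, 0xD) = 0xA; 0xA ⊕ 0x3 = 0x9.
P[3]: D(K, 0xC) = 0xE; 0xE ⊕ 0xD = 0x3.
P[4]: D(K, 0x1) = 0x9; 0x9 ⊕ 0xC = 0x5.

P[0] = 0x0, P[1] = 0xD, P[2] = 0x9, P[3] = 0x3, P[4] = 0x5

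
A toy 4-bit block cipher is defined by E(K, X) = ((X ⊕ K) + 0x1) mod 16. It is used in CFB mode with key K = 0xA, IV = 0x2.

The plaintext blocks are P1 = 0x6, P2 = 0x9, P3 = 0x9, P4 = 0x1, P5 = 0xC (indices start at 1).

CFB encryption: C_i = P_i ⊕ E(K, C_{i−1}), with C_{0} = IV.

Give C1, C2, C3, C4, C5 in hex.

C1: E(K, 0x2) = 0x9; 0x6 ⊕ 0x9 = 0xF.
C2: E(K, 0xF) = 0x6; 0x9 ⊕ 0x6 = 0xF.
C3: E(K, 0xF) = 0x6; 0x9 ⊕ 0x6 = 0xF.
C4: E(K, 0xF) = 0x6; 0x1 ⊕ 0x6 = 0x7.
C5: E(K, 0x7) = 0xE; 0xC ⊕ 0xE = 0x2.

C1 = 0xF, C2 = 0xF, C3 = 0xF, C4 = 0x7, C5 = 0x2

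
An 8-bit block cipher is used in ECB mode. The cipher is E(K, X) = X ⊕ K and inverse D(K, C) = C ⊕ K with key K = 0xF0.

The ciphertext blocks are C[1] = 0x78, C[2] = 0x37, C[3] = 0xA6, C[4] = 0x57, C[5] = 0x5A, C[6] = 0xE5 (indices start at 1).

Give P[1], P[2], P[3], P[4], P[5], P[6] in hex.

P[1] = 0x88, P[2] = 0xC7, P[3] = 0x56, P[4] = 0xA7, P[5] = 0xAA, P[6] = 0x15

ECB decryption: P_i = D(K, C_i).
P[1]: D(K, 0x78) = 0x88.
P[2]: D(K, 0x37) = 0xC7.
P[3]: D(K, 0xA6) = 0x56.
P[4]: D(K, 0x57) = 0xA7.
P[5]: D(K, 0x5A) = 0xAA.
P[6]: D(K, 0xE5) = 0x15.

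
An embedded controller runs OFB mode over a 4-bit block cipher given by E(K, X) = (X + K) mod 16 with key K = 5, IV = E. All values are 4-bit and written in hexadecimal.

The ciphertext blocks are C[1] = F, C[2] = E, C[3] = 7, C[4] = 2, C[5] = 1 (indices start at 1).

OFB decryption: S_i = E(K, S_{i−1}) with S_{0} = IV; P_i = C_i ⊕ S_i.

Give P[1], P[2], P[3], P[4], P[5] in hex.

P[1]: S = E(K, E) = 3; F ⊕ 3 = C.
P[2]: S = E(K, 3) = 8; E ⊕ 8 = 6.
P[3]: S = E(K, 8) = D; 7 ⊕ D = A.
P[4]: S = E(K, D) = 2; 2 ⊕ 2 = 0.
P[5]: S = E(K, 2) = 7; 1 ⊕ 7 = 6.

P[1] = C, P[2] = 6, P[3] = A, P[4] = 0, P[5] = 6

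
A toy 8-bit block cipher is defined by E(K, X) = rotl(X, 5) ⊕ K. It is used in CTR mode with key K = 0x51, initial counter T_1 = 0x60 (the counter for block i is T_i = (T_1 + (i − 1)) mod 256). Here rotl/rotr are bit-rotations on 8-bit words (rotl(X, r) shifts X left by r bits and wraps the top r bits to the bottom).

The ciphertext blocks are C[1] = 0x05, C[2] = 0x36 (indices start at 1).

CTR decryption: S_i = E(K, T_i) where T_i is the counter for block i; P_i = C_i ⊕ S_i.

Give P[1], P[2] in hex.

P[1]: T = 0x60, S = E(K, T) = 0x5D; 0x05 ⊕ 0x5D = 0x58.
P[2]: T = 0x61, S = E(K, T) = 0x7D; 0x36 ⊕ 0x7D = 0x4B.

P[1] = 0x58, P[2] = 0x4B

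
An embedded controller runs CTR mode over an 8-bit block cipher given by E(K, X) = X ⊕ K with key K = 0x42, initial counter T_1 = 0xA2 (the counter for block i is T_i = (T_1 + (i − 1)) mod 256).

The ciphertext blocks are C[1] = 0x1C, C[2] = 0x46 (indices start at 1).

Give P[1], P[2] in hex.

CTR decryption: S_i = E(K, T_i) where T_i is the counter for block i; P_i = C_i ⊕ S_i.
P[1]: T = 0xA2, S = E(K, T) = 0xE0; 0x1C ⊕ 0xE0 = 0xFC.
P[2]: T = 0xA3, S = E(K, T) = 0xE1; 0x46 ⊕ 0xE1 = 0xA7.

P[1] = 0xFC, P[2] = 0xA7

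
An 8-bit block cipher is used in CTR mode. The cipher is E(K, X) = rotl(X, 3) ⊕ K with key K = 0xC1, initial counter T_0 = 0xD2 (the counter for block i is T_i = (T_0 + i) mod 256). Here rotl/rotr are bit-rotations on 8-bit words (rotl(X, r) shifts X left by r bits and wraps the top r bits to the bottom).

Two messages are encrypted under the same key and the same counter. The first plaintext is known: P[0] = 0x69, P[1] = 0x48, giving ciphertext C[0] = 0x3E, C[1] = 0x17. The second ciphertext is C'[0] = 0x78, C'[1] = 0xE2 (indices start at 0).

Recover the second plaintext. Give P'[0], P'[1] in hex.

P'[0] = 0x2F, P'[1] = 0xBD

In CTR with a reused counter, both messages share the same keystream S_i, so C_i ⊕ C'_i = P_i ⊕ P'_i and thus P'_i = P_i ⊕ C_i ⊕ C'_i.
P'[0]: 0x69 ⊕ 0x3E ⊕ 0x78 = 0x2F.
P'[1]: 0x48 ⊕ 0x17 ⊕ 0xE2 = 0xBD.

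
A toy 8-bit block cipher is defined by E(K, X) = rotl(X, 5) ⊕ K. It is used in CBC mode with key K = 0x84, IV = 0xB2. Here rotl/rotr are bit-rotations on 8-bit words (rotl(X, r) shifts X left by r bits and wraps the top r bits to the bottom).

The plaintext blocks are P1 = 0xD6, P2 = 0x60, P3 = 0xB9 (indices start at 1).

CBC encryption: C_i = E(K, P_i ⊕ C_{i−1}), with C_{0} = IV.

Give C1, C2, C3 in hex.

C1: P1 ⊕ 0xB2 = 0x64; E(K, 0x64) = 0x08.
C2: P2 ⊕ 0x08 = 0x68; E(K, 0x68) = 0x89.
C3: P3 ⊕ 0x89 = 0x30; E(K, 0x30) = 0x82.

C1 = 0x08, C2 = 0x89, C3 = 0x82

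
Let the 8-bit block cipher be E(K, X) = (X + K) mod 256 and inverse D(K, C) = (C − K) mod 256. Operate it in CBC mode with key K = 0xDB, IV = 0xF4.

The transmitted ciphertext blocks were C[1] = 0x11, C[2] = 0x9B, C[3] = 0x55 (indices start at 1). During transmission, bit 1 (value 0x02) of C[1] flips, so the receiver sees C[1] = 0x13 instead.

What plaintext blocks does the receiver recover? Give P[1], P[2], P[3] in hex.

CBC decryption: P_i = D(K, C_i) ⊕ C_{i−1}, with C_{0} = IV.
Only C[1] changed, to 0x13. In CBC, a change in C_i garbles P_i and flips the same bit in P_{i+1}. Decrypting the received ciphertext:
P[1]: D(K, 0x13) = 0x38; 0x38 ⊕ 0xF4 = 0xCC.
P[2]: D(K, 0x9B) = 0xC0; 0xC0 ⊕ 0x13 = 0xD3.
P[3]: D(K, 0x55) = 0x7A; 0x7A ⊕ 0x9B = 0xE1.
Blocks that differ from the original plaintext: P[1], P[2].

P[1] = 0xCC, P[2] = 0xD3, P[3] = 0xE1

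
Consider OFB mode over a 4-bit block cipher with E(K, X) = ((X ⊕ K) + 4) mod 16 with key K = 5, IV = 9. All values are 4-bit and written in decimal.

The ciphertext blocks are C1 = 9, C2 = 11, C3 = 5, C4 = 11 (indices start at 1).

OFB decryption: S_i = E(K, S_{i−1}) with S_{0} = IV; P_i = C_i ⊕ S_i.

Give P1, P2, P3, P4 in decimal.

P1 = 9, P2 = 2, P3 = 5, P4 = 2

P1: S = E(K, 9) = 0; 9 ⊕ 0 = 9.
P2: S = E(K, 0) = 9; 11 ⊕ 9 = 2.
P3: S = E(K, 9) = 0; 5 ⊕ 0 = 5.
P4: S = E(K, 0) = 9; 11 ⊕ 9 = 2.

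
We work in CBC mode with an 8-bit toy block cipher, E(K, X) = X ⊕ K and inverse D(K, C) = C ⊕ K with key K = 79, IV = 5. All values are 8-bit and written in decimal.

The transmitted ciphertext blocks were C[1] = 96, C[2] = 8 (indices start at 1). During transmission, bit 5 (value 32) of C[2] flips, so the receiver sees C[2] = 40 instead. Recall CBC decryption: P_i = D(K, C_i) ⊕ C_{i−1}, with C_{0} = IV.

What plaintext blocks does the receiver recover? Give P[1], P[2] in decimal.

Only C[2] changed, to 40. In CBC, a change in C_i garbles P_i and flips the same bit in P_{i+1}. Decrypting the received ciphertext:
P[1]: D(K, 96) = 47; 47 ⊕ 5 = 42.
P[2]: D(K, 40) = 103; 103 ⊕ 96 = 7.
Blocks that differ from the original plaintext: P[2].

P[1] = 42, P[2] = 7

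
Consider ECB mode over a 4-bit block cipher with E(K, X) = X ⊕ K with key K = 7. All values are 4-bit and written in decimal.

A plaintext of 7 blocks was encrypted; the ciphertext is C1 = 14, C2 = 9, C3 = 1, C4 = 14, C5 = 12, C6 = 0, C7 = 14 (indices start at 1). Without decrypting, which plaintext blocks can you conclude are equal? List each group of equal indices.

P1 = P4 = P7

ECB encrypts each block independently with the same key, so equal ciphertext blocks imply equal plaintext blocks.
C1 = C4 = C7 = 14, so P1 = P4 = P7.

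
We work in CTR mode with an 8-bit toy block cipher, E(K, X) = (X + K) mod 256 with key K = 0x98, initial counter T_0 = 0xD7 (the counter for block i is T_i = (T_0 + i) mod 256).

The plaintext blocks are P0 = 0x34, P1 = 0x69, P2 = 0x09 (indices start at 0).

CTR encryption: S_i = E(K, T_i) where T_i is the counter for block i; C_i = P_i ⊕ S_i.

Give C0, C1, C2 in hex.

C0: T = 0xD7, S = E(K, T) = 0x6F; 0x34 ⊕ 0x6F = 0x5B.
C1: T = 0xD8, S = E(K, T) = 0x70; 0x69 ⊕ 0x70 = 0x19.
C2: T = 0xD9, S = E(K, T) = 0x71; 0x09 ⊕ 0x71 = 0x78.

C0 = 0x5B, C1 = 0x19, C2 = 0x78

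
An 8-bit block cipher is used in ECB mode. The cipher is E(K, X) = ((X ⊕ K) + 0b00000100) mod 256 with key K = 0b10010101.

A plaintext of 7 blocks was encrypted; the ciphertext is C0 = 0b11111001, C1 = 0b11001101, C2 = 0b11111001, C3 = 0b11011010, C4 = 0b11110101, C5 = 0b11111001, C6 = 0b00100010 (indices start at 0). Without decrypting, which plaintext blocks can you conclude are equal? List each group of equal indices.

P0 = P2 = P5

ECB encrypts each block independently with the same key, so equal ciphertext blocks imply equal plaintext blocks.
C0 = C2 = C5 = 0b11111001, so P0 = P2 = P5.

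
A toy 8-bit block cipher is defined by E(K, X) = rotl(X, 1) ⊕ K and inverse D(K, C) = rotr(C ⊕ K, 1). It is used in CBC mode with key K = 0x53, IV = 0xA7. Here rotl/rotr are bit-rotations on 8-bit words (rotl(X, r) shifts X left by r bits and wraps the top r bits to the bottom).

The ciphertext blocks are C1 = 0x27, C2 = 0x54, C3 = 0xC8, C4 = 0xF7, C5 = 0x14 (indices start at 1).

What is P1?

CBC decryption: P_i = D(K, C_i) ⊕ C_{i−1}, with C_{0} = IV.
P1: D(K, 0x27) = 0x3A; 0x3A ⊕ 0xA7 = 0x9D.

P1 = 0x9D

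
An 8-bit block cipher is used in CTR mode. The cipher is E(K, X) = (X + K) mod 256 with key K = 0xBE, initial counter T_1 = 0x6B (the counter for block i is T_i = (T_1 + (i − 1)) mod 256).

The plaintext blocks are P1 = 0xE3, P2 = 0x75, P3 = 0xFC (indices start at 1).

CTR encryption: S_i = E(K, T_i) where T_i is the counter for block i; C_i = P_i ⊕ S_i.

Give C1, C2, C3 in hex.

C1: T = 0x6B, S = E(K, T) = 0x29; 0xE3 ⊕ 0x29 = 0xCA.
C2: T = 0x6C, S = E(K, T) = 0x2A; 0x75 ⊕ 0x2A = 0x5F.
C3: T = 0x6D, S = E(K, T) = 0x2B; 0xFC ⊕ 0x2B = 0xD7.

C1 = 0xCA, C2 = 0x5F, C3 = 0xD7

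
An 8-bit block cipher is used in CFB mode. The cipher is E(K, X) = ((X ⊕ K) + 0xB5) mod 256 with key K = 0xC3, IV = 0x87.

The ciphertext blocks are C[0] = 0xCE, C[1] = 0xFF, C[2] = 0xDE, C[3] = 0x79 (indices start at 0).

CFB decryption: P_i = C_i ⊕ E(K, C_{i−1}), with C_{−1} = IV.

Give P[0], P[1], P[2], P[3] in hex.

P[0]: E(K, 0x87) = 0xF9; 0xCE ⊕ 0xF9 = 0x37.
P[1]: E(K, 0xCE) = 0xC2; 0xFF ⊕ 0xC2 = 0x3D.
P[2]: E(K, 0xFF) = 0xF1; 0xDE ⊕ 0xF1 = 0x2F.
P[3]: E(K, 0xDE) = 0xD2; 0x79 ⊕ 0xD2 = 0xAB.

P[0] = 0x37, P[1] = 0x3D, P[2] = 0x2F, P[3] = 0xAB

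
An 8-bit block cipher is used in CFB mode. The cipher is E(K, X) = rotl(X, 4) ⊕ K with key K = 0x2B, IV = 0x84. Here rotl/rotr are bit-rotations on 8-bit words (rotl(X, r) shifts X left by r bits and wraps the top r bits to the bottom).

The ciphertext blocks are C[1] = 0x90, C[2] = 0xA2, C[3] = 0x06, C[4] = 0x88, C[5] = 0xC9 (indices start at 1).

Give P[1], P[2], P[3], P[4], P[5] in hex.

P[1] = 0xF3, P[2] = 0x80, P[3] = 0x07, P[4] = 0xC3, P[5] = 0x6A

CFB decryption: P_i = C_i ⊕ E(K, C_{i−1}), with C_{0} = IV.
P[1]: E(K, 0x84) = 0x63; 0x90 ⊕ 0x63 = 0xF3.
P[2]: E(K, 0x90) = 0x22; 0xA2 ⊕ 0x22 = 0x80.
P[3]: E(K, 0xA2) = 0x01; 0x06 ⊕ 0x01 = 0x07.
P[4]: E(K, 0x06) = 0x4B; 0x88 ⊕ 0x4B = 0xC3.
P[5]: E(K, 0x88) = 0xA3; 0xC9 ⊕ 0xA3 = 0x6A.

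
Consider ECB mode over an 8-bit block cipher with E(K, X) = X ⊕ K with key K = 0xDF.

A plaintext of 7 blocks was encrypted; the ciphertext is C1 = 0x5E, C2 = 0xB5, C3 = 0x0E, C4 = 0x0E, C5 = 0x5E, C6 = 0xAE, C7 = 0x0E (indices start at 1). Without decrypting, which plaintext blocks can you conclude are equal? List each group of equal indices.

ECB encrypts each block independently with the same key, so equal ciphertext blocks imply equal plaintext blocks.
C1 = C5 = 0x5E, so P1 = P5.
C3 = C4 = C7 = 0x0E, so P3 = P4 = P7.

P1 = P5; P3 = P4 = P7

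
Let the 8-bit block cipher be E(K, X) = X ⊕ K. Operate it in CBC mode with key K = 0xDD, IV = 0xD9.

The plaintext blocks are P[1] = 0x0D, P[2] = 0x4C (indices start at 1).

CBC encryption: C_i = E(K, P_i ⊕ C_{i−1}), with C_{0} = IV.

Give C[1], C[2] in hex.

C[1]: P[1] ⊕ 0xD9 = 0xD4; E(K, 0xD4) = 0x09.
C[2]: P[2] ⊕ 0x09 = 0x45; E(K, 0x45) = 0x98.

C[1] = 0x09, C[2] = 0x98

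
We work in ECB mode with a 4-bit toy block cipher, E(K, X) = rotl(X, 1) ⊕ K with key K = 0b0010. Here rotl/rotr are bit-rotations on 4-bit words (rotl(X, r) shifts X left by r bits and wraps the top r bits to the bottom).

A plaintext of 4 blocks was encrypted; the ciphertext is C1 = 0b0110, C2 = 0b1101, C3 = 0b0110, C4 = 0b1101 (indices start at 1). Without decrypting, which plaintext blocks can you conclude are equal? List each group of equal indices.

ECB encrypts each block independently with the same key, so equal ciphertext blocks imply equal plaintext blocks.
C1 = C3 = 0b0110, so P1 = P3.
C2 = C4 = 0b1101, so P2 = P4.

P1 = P3; P2 = P4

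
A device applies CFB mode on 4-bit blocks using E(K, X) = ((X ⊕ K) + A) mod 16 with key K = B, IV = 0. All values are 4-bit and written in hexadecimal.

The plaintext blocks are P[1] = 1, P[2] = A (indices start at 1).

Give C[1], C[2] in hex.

C[1] = 4, C[2] = 3

CFB encryption: C_i = P_i ⊕ E(K, C_{i−1}), with C_{0} = IV.
C[1]: E(K, 0) = 5; 1 ⊕ 5 = 4.
C[2]: E(K, 4) = 9; A ⊕ 9 = 3.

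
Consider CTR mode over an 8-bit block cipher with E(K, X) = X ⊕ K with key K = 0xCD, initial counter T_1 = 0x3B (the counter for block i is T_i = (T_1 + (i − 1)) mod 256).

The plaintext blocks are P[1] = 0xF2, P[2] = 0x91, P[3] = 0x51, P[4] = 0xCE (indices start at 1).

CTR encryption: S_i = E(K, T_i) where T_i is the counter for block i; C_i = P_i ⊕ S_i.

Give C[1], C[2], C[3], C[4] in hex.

C[1] = 0x04, C[2] = 0x60, C[3] = 0xA1, C[4] = 0x3D

C[1]: T = 0x3B, S = E(K, T) = 0xF6; 0xF2 ⊕ 0xF6 = 0x04.
C[2]: T = 0x3C, S = E(K, T) = 0xF1; 0x91 ⊕ 0xF1 = 0x60.
C[3]: T = 0x3D, S = E(K, T) = 0xF0; 0x51 ⊕ 0xF0 = 0xA1.
C[4]: T = 0x3E, S = E(K, T) = 0xF3; 0xCE ⊕ 0xF3 = 0x3D.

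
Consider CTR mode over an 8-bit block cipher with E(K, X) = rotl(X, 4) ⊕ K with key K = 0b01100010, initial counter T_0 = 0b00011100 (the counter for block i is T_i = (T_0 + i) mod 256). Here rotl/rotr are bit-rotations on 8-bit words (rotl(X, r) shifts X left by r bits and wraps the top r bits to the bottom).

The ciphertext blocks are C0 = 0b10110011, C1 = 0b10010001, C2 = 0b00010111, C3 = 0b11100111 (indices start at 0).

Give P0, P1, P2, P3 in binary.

CTR decryption: S_i = E(K, T_i) where T_i is the counter for block i; P_i = C_i ⊕ S_i.
P0: T = 0b00011100, S = E(K, T) = 0b10100011; 0b10110011 ⊕ 0b10100011 = 0b00010000.
P1: T = 0b00011101, S = E(K, T) = 0b10110011; 0b10010001 ⊕ 0b10110011 = 0b00100010.
P2: T = 0b00011110, S = E(K, T) = 0b10000011; 0b00010111 ⊕ 0b10000011 = 0b10010100.
P3: T = 0b00011111, S = E(K, T) = 0b10010011; 0b11100111 ⊕ 0b10010011 = 0b01110100.

P0 = 0b00010000, P1 = 0b00100010, P2 = 0b10010100, P3 = 0b01110100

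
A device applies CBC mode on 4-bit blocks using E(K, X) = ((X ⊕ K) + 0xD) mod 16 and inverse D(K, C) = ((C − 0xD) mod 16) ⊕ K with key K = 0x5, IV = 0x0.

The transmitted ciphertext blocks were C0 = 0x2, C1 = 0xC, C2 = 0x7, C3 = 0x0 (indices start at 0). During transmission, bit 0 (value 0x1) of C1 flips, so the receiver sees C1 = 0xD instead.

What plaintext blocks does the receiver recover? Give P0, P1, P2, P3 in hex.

P0 = 0x0, P1 = 0x7, P2 = 0x2, P3 = 0x1

CBC decryption: P_i = D(K, C_i) ⊕ C_{i−1}, with C_{−1} = IV.
Only C1 changed, to 0xD. In CBC, a change in C_i garbles P_i and flips the same bit in P_{i+1}. Decrypting the received ciphertext:
P0: D(K, 0x2) = 0x0; 0x0 ⊕ 0x0 = 0x0.
P1: D(K, 0xD) = 0x5; 0x5 ⊕ 0x2 = 0x7.
P2: D(K, 0x7) = 0xF; 0xF ⊕ 0xD = 0x2.
P3: D(K, 0x0) = 0x6; 0x6 ⊕ 0x7 = 0x1.
Blocks that differ from the original plaintext: P1, P2.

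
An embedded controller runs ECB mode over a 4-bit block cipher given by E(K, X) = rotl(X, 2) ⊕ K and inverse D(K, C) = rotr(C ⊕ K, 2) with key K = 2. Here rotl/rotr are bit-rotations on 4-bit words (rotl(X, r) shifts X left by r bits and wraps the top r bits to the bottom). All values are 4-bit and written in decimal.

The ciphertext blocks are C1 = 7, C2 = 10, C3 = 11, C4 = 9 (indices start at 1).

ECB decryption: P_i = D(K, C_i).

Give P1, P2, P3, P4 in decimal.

P1: D(K, 7) = 5.
P2: D(K, 10) = 2.
P3: D(K, 11) = 6.
P4: D(K, 9) = 14.

P1 = 5, P2 = 2, P3 = 6, P4 = 14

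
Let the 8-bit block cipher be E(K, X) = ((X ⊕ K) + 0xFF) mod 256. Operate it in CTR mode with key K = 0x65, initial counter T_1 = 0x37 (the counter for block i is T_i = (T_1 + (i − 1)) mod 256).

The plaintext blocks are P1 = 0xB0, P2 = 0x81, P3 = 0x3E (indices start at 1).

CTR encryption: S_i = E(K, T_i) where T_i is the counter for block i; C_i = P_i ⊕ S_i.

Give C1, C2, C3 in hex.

C1: T = 0x37, S = E(K, T) = 0x51; 0xB0 ⊕ 0x51 = 0xE1.
C2: T = 0x38, S = E(K, T) = 0x5C; 0x81 ⊕ 0x5C = 0xDD.
C3: T = 0x39, S = E(K, T) = 0x5B; 0x3E ⊕ 0x5B = 0x65.

C1 = 0xE1, C2 = 0xDD, C3 = 0x65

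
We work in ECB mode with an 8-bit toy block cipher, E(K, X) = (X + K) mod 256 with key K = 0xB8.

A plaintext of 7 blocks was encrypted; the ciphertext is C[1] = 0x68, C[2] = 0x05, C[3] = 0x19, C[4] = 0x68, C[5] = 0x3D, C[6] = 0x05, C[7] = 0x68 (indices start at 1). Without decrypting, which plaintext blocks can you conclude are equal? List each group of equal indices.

P[1] = P[4] = P[7]; P[2] = P[6]

ECB encrypts each block independently with the same key, so equal ciphertext blocks imply equal plaintext blocks.
C[1] = C[4] = C[7] = 0x68, so P[1] = P[4] = P[7].
C[2] = C[6] = 0x05, so P[2] = P[6].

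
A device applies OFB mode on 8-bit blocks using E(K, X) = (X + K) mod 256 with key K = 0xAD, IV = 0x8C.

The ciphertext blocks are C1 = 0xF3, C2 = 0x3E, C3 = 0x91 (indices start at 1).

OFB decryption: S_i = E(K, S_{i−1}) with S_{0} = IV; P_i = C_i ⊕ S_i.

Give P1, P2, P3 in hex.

P1 = 0xCA, P2 = 0xD8, P3 = 0x02

P1: S = E(K, 0x8C) = 0x39; 0xF3 ⊕ 0x39 = 0xCA.
P2: S = E(K, 0x39) = 0xE6; 0x3E ⊕ 0xE6 = 0xD8.
P3: S = E(K, 0xE6) = 0x93; 0x91 ⊕ 0x93 = 0x02.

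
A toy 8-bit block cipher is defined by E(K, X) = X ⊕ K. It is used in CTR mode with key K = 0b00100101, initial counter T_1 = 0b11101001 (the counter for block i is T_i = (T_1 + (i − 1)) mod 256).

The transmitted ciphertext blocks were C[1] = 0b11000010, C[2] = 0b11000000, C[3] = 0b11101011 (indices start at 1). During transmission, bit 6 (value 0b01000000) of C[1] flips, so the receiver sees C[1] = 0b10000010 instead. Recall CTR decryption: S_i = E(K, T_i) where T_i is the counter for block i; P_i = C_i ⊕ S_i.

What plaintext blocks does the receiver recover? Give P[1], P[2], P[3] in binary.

P[1] = 0b01001110, P[2] = 0b00001111, P[3] = 0b00100101

Only C[1] changed, to 0b10000010. In CTR, a change in C_i flips the same bit in P_i only; the keystream is unaffected. Decrypting the received ciphertext:
P[1]: T = 0b11101001, S = E(K, T) = 0b11001100; 0b10000010 ⊕ 0b11001100 = 0b01001110.
P[2]: T = 0b11101010, S = E(K, T) = 0b11001111; 0b11000000 ⊕ 0b11001111 = 0b00001111.
P[3]: T = 0b11101011, S = E(K, T) = 0b11001110; 0b11101011 ⊕ 0b11001110 = 0b00100101.
Blocks that differ from the original plaintext: P[1].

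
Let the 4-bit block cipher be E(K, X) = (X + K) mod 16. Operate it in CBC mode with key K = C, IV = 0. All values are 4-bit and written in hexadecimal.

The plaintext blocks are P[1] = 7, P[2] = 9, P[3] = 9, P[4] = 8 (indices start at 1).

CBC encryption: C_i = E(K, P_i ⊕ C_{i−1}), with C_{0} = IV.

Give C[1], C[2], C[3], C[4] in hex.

C[1]: P[1] ⊕ 0 = 7; E(K, 7) = 3.
C[2]: P[2] ⊕ 3 = A; E(K, A) = 6.
C[3]: P[3] ⊕ 6 = F; E(K, F) = B.
C[4]: P[4] ⊕ B = 3; E(K, 3) = F.

C[1] = 3, C[2] = 6, C[3] = B, C[4] = F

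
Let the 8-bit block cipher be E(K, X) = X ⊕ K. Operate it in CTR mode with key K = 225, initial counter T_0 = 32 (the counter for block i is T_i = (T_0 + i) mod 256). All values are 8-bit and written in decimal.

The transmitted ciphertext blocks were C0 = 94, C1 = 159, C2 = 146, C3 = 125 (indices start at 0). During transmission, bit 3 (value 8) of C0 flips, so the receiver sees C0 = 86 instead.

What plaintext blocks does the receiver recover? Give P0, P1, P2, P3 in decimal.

CTR decryption: S_i = E(K, T_i) where T_i is the counter for block i; P_i = C_i ⊕ S_i.
Only C0 changed, to 86. In CTR, a change in C_i flips the same bit in P_i only; the keystream is unaffected. Decrypting the received ciphertext:
P0: T = 32, S = E(K, T) = 193; 86 ⊕ 193 = 151.
P1: T = 33, S = E(K, T) = 192; 159 ⊕ 192 = 95.
P2: T = 34, S = E(K, T) = 195; 146 ⊕ 195 = 81.
P3: T = 35, S = E(K, T) = 194; 125 ⊕ 194 = 191.
Blocks that differ from the original plaintext: P0.

P0 = 151, P1 = 95, P2 = 81, P3 = 191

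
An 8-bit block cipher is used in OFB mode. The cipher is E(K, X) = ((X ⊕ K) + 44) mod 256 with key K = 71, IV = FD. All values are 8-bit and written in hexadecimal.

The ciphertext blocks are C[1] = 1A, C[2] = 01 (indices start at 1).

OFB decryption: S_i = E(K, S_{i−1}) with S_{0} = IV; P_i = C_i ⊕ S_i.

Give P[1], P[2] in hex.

P[1]: S = E(K, FD) = D0; 1A ⊕ D0 = CA.
P[2]: S = E(K, D0) = E5; 01 ⊕ E5 = E4.

P[1] = CA, P[2] = E4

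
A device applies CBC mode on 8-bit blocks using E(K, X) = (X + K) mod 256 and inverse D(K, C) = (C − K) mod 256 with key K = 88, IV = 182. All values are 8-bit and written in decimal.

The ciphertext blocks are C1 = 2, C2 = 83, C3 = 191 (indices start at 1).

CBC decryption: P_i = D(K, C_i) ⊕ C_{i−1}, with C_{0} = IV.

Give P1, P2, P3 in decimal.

P1: D(K, 2) = 170; 170 ⊕ 182 = 28.
P2: D(K, 83) = 251; 251 ⊕ 2 = 249.
P3: D(K, 191) = 103; 103 ⊕ 83 = 52.

P1 = 28, P2 = 249, P3 = 52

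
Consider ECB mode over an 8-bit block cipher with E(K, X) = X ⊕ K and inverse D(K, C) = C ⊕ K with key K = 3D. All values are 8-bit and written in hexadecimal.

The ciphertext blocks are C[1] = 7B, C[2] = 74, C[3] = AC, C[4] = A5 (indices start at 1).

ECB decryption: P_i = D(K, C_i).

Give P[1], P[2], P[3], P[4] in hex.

P[1] = 46, P[2] = 49, P[3] = 91, P[4] = 98

P[1]: D(K, 7B) = 46.
P[2]: D(K, 74) = 49.
P[3]: D(K, AC) = 91.
P[4]: D(K, A5) = 98.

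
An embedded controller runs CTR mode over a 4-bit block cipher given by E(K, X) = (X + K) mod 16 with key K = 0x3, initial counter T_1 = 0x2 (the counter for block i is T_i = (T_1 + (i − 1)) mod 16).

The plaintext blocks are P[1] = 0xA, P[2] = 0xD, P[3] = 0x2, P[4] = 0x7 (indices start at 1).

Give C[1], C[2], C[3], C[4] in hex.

C[1] = 0xF, C[2] = 0xB, C[3] = 0x5, C[4] = 0xF

CTR encryption: S_i = E(K, T_i) where T_i is the counter for block i; C_i = P_i ⊕ S_i.
C[1]: T = 0x2, S = E(K, T) = 0x5; 0xA ⊕ 0x5 = 0xF.
C[2]: T = 0x3, S = E(K, T) = 0x6; 0xD ⊕ 0x6 = 0xB.
C[3]: T = 0x4, S = E(K, T) = 0x7; 0x2 ⊕ 0x7 = 0x5.
C[4]: T = 0x5, S = E(K, T) = 0x8; 0x7 ⊕ 0x8 = 0xF.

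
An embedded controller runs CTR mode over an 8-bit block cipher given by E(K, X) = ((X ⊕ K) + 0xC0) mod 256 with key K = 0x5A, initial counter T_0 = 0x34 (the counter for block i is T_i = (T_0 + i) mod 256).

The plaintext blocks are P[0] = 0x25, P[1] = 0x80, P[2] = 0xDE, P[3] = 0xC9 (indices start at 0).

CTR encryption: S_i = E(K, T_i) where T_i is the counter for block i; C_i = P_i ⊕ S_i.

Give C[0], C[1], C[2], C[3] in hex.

C[0]: T = 0x34, S = E(K, T) = 0x2E; 0x25 ⊕ 0x2E = 0x0B.
C[1]: T = 0x35, S = E(K, T) = 0x2F; 0x80 ⊕ 0x2F = 0xAF.
C[2]: T = 0x36, S = E(K, T) = 0x2C; 0xDE ⊕ 0x2C = 0xF2.
C[3]: T = 0x37, S = E(K, T) = 0x2D; 0xC9 ⊕ 0x2D = 0xE4.

C[0] = 0x0B, C[1] = 0xAF, C[2] = 0xF2, C[3] = 0xE4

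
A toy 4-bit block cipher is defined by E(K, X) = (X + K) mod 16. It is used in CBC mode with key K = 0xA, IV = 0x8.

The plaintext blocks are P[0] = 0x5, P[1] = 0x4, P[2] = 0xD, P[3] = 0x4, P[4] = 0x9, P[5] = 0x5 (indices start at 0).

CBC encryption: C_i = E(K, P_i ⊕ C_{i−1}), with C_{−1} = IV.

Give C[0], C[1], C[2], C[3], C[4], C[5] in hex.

C[0] = 0x7, C[1] = 0xD, C[2] = 0xA, C[3] = 0x8, C[4] = 0xB, C[5] = 0x8

C[0]: P[0] ⊕ 0x8 = 0xD; E(K, 0xD) = 0x7.
C[1]: P[1] ⊕ 0x7 = 0x3; E(K, 0x3) = 0xD.
C[2]: P[2] ⊕ 0xD = 0x0; E(K, 0x0) = 0xA.
C[3]: P[3] ⊕ 0xA = 0xE; E(K, 0xE) = 0x8.
C[4]: P[4] ⊕ 0x8 = 0x1; E(K, 0x1) = 0xB.
C[5]: P[5] ⊕ 0xB = 0xE; E(K, 0xE) = 0x8.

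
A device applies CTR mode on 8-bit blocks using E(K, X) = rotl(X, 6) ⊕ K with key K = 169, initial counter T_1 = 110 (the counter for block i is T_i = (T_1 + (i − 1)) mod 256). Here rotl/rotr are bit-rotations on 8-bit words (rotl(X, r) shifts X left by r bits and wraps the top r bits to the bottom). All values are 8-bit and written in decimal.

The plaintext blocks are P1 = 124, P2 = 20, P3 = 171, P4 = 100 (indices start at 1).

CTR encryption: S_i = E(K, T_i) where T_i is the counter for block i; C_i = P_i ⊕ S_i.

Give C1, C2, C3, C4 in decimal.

C1: T = 110, S = E(K, T) = 50; 124 ⊕ 50 = 78.
C2: T = 111, S = E(K, T) = 114; 20 ⊕ 114 = 102.
C3: T = 112, S = E(K, T) = 181; 171 ⊕ 181 = 30.
C4: T = 113, S = E(K, T) = 245; 100 ⊕ 245 = 145.

C1 = 78, C2 = 102, C3 = 30, C4 = 145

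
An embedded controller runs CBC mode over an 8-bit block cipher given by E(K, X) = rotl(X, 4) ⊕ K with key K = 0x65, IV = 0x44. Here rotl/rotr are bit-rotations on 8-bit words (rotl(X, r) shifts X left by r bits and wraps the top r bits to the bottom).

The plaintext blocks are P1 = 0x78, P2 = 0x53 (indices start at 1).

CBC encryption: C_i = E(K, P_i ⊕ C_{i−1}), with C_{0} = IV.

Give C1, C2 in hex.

C1: P1 ⊕ 0x44 = 0x3C; E(K, 0x3C) = 0xA6.
C2: P2 ⊕ 0xA6 = 0xF5; E(K, 0xF5) = 0x3A.

C1 = 0xA6, C2 = 0x3A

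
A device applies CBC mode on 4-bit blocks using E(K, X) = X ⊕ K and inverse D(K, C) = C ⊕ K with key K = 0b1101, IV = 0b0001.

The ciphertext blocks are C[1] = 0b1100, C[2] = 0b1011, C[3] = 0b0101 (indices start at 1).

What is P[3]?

CBC decryption: P_i = D(K, C_i) ⊕ C_{i−1}, with C_{0} = IV.
P[3]: D(K, 0b0101) = 0b1000; 0b1000 ⊕ 0b1011 = 0b0011.

P[3] = 0b0011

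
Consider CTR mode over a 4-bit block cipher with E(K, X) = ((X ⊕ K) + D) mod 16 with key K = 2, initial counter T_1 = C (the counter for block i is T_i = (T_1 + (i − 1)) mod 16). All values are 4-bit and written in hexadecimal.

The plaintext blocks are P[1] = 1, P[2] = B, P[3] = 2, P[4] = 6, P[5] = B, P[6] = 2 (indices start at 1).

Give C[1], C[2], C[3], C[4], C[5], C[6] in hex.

C[1] = A, C[2] = 7, C[3] = B, C[4] = C, C[5] = 4, C[6] = 2

CTR encryption: S_i = E(K, T_i) where T_i is the counter for block i; C_i = P_i ⊕ S_i.
C[1]: T = C, S = E(K, T) = B; 1 ⊕ B = A.
C[2]: T = D, S = E(K, T) = C; B ⊕ C = 7.
C[3]: T = E, S = E(K, T) = 9; 2 ⊕ 9 = B.
C[4]: T = F, S = E(K, T) = A; 6 ⊕ A = C.
C[5]: T = 0, S = E(K, T) = F; B ⊕ F = 4.
C[6]: T = 1, S = E(K, T) = 0; 2 ⊕ 0 = 2.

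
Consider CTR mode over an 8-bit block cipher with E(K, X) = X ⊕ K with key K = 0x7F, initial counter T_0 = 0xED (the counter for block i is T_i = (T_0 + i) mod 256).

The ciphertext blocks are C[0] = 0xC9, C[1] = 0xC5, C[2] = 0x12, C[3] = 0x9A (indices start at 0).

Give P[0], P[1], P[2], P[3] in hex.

CTR decryption: S_i = E(K, T_i) where T_i is the counter for block i; P_i = C_i ⊕ S_i.
P[0]: T = 0xED, S = E(K, T) = 0x92; 0xC9 ⊕ 0x92 = 0x5B.
P[1]: T = 0xEE, S = E(K, T) = 0x91; 0xC5 ⊕ 0x91 = 0x54.
P[2]: T = 0xEF, S = E(K, T) = 0x90; 0x12 ⊕ 0x90 = 0x82.
P[3]: T = 0xF0, S = E(K, T) = 0x8F; 0x9A ⊕ 0x8F = 0x15.

P[0] = 0x5B, P[1] = 0x54, P[2] = 0x82, P[3] = 0x15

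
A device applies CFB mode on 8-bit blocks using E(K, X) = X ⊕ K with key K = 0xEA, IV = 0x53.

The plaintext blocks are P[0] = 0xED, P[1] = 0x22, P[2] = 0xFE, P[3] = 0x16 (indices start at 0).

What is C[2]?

CFB encryption: C_i = P_i ⊕ E(K, C_{i−1}), with C_{−1} = IV.
C[0]: E(K, 0x53) = 0xB9; 0xED ⊕ 0xB9 = 0x54.
C[1]: E(K, 0x54) = 0xBE; 0x22 ⊕ 0xBE = 0x9C.
C[2]: E(K, 0x9C) = 0x76; 0xFE ⊕ 0x76 = 0x88.

C[2] = 0x88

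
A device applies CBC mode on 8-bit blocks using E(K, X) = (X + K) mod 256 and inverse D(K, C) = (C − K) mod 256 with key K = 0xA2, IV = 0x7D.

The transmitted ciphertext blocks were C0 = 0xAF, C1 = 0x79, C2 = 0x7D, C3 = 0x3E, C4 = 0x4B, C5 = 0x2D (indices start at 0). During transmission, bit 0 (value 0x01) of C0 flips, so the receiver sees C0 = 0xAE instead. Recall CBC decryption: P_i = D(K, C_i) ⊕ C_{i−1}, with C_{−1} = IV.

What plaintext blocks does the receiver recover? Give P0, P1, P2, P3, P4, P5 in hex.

P0 = 0x71, P1 = 0x79, P2 = 0xA2, P3 = 0xE1, P4 = 0x97, P5 = 0xC0

Only C0 changed, to 0xAE. In CBC, a change in C_i garbles P_i and flips the same bit in P_{i+1}. Decrypting the received ciphertext:
P0: D(K, 0xAE) = 0x0C; 0x0C ⊕ 0x7D = 0x71.
P1: D(K, 0x79) = 0xD7; 0xD7 ⊕ 0xAE = 0x79.
P2: D(K, 0x7D) = 0xDB; 0xDB ⊕ 0x79 = 0xA2.
P3: D(K, 0x3E) = 0x9C; 0x9C ⊕ 0x7D = 0xE1.
P4: D(K, 0x4B) = 0xA9; 0xA9 ⊕ 0x3E = 0x97.
P5: D(K, 0x2D) = 0x8B; 0x8B ⊕ 0x4B = 0xC0.
Blocks that differ from the original plaintext: P0, P1.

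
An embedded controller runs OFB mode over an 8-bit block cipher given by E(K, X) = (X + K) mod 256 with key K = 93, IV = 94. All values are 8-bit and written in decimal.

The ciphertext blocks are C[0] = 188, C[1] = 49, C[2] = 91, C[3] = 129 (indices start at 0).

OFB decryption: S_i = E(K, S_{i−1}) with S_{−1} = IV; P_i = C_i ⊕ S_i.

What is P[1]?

P[0]: S = E(K, 94) = 187; 188 ⊕ 187 = 7.
P[1]: S = E(K, 187) = 24; 49 ⊕ 24 = 41.

P[1] = 41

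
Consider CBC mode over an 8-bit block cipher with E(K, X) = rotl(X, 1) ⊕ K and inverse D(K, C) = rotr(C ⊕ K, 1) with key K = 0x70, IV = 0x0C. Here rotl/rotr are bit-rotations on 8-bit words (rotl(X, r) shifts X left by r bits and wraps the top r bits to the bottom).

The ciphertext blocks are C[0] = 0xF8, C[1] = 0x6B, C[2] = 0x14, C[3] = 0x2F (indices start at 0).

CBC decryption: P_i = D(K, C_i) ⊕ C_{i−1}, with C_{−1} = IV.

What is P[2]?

P[2]: D(K, 0x14) = 0x32; 0x32 ⊕ 0x6B = 0x59.

P[2] = 0x59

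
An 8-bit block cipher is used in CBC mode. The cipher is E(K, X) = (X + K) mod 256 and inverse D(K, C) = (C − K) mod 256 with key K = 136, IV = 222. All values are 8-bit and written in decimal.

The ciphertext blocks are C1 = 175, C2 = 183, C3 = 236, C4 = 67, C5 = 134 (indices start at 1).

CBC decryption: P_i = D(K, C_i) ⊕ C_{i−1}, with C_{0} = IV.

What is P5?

P5: D(K, 134) = 254; 254 ⊕ 67 = 189.

P5 = 189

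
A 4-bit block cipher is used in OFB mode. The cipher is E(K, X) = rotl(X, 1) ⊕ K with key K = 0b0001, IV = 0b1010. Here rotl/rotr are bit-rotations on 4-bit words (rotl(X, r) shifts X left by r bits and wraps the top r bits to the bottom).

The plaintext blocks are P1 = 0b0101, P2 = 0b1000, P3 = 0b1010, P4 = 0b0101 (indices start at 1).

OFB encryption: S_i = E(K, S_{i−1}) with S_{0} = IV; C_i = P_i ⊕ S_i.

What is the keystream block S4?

0b0101

C1: S = E(K, 0b1010) = 0b0100; 0b0101 ⊕ 0b0100 = 0b0001.
C2: S = E(K, 0b0100) = 0b1001; 0b1000 ⊕ 0b1001 = 0b0001.
C3: S = E(K, 0b1001) = 0b0010; 0b1010 ⊕ 0b0010 = 0b1000.
C4: S = E(K, 0b0010) = 0b0101; 0b0101 ⊕ 0b0101 = 0b0000.
So S4 = 0b0101.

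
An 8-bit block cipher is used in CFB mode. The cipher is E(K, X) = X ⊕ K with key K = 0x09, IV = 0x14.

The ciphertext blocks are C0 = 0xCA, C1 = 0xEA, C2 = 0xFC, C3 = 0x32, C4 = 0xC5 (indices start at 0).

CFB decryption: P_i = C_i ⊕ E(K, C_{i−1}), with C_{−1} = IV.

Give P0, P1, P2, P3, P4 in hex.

P0: E(K, 0x14) = 0x1D; 0xCA ⊕ 0x1D = 0xD7.
P1: E(K, 0xCA) = 0xC3; 0xEA ⊕ 0xC3 = 0x29.
P2: E(K, 0xEA) = 0xE3; 0xFC ⊕ 0xE3 = 0x1F.
P3: E(K, 0xFC) = 0xF5; 0x32 ⊕ 0xF5 = 0xC7.
P4: E(K, 0x32) = 0x3B; 0xC5 ⊕ 0x3B = 0xFE.

P0 = 0xD7, P1 = 0x29, P2 = 0x1F, P3 = 0xC7, P4 = 0xFE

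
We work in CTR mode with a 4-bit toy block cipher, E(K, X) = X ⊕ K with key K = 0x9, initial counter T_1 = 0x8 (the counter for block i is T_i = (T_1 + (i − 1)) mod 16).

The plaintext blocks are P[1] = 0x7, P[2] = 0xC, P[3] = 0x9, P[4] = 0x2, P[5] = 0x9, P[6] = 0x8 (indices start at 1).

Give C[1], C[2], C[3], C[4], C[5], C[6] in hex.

CTR encryption: S_i = E(K, T_i) where T_i is the counter for block i; C_i = P_i ⊕ S_i.
C[1]: T = 0x8, S = E(K, T) = 0x1; 0x7 ⊕ 0x1 = 0x6.
C[2]: T = 0x9, S = E(K, T) = 0x0; 0xC ⊕ 0x0 = 0xC.
C[3]: T = 0xA, S = E(K, T) = 0x3; 0x9 ⊕ 0x3 = 0xA.
C[4]: T = 0xB, S = E(K, T) = 0x2; 0x2 ⊕ 0x2 = 0x0.
C[5]: T = 0xC, S = E(K, T) = 0x5; 0x9 ⊕ 0x5 = 0xC.
C[6]: T = 0xD, S = E(K, T) = 0x4; 0x8 ⊕ 0x4 = 0xC.

C[1] = 0x6, C[2] = 0xC, C[3] = 0xA, C[4] = 0x0, C[5] = 0xC, C[6] = 0xC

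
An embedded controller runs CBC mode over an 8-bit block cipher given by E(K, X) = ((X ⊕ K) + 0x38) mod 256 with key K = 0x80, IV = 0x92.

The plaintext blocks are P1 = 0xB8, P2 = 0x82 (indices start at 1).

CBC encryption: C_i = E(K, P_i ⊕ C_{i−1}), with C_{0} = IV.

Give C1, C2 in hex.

C1 = 0xE2, C2 = 0x18

C1: P1 ⊕ 0x92 = 0x2A; E(K, 0x2A) = 0xE2.
C2: P2 ⊕ 0xE2 = 0x60; E(K, 0x60) = 0x18.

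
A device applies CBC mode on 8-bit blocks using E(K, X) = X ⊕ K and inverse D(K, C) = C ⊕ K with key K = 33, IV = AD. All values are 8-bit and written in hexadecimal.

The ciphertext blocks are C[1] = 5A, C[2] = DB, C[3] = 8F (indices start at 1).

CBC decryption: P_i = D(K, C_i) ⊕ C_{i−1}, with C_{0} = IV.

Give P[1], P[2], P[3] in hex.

P[1] = C4, P[2] = B2, P[3] = 67

P[1]: D(K, 5A) = 69; 69 ⊕ AD = C4.
P[2]: D(K, DB) = E8; E8 ⊕ 5A = B2.
P[3]: D(K, 8F) = BC; BC ⊕ DB = 67.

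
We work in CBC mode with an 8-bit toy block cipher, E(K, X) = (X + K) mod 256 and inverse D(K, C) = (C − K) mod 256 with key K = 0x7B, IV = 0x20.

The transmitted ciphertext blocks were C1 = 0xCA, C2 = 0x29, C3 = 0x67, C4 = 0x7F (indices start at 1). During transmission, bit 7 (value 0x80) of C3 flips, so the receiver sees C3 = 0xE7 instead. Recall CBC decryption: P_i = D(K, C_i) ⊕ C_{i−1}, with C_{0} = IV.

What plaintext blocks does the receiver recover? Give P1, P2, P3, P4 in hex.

P1 = 0x6F, P2 = 0x64, P3 = 0x45, P4 = 0xE3

Only C3 changed, to 0xE7. In CBC, a change in C_i garbles P_i and flips the same bit in P_{i+1}. Decrypting the received ciphertext:
P1: D(K, 0xCA) = 0x4F; 0x4F ⊕ 0x20 = 0x6F.
P2: D(K, 0x29) = 0xAE; 0xAE ⊕ 0xCA = 0x64.
P3: D(K, 0xE7) = 0x6C; 0x6C ⊕ 0x29 = 0x45.
P4: D(K, 0x7F) = 0x04; 0x04 ⊕ 0xE7 = 0xE3.
Blocks that differ from the original plaintext: P3, P4.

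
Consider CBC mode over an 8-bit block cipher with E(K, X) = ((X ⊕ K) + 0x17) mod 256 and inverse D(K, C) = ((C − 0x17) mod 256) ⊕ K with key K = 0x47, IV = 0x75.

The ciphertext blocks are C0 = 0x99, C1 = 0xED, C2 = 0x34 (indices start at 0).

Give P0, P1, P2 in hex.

P0 = 0xB0, P1 = 0x08, P2 = 0xB7

CBC decryption: P_i = D(K, C_i) ⊕ C_{i−1}, with C_{−1} = IV.
P0: D(K, 0x99) = 0xC5; 0xC5 ⊕ 0x75 = 0xB0.
P1: D(K, 0xED) = 0x91; 0x91 ⊕ 0x99 = 0x08.
P2: D(K, 0x34) = 0x5A; 0x5A ⊕ 0xED = 0xB7.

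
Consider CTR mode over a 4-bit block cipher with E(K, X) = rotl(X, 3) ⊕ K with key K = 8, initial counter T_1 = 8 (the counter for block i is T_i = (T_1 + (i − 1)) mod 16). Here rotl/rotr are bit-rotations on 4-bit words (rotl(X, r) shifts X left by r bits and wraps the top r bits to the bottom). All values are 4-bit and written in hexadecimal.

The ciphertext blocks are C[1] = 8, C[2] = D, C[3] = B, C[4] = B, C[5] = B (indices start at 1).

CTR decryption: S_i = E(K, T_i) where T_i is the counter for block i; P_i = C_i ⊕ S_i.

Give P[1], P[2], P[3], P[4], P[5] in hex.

P[1]: T = 8, S = E(K, T) = C; 8 ⊕ C = 4.
P[2]: T = 9, S = E(K, T) = 4; D ⊕ 4 = 9.
P[3]: T = A, S = E(K, T) = D; B ⊕ D = 6.
P[4]: T = B, S = E(K, T) = 5; B ⊕ 5 = E.
P[5]: T = C, S = E(K, T) = E; B ⊕ E = 5.

P[1] = 4, P[2] = 9, P[3] = 6, P[4] = E, P[5] = 5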